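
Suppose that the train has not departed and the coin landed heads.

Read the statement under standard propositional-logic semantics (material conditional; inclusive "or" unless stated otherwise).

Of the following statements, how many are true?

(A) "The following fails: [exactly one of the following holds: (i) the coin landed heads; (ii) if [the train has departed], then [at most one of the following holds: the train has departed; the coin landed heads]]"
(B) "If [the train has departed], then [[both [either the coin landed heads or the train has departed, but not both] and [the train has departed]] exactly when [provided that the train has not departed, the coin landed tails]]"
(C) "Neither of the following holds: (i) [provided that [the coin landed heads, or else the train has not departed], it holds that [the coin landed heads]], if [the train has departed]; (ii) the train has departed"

2

Let U = "the coin landed heads" (T), H = "the train has departed" (F).

(A): This is ¬(U ⊕ (H → (H ↑ U))).

H ↑ U = F ↑ T = T
H → (H ↑ U) = F → T = T
U ⊕ (H → (H ↑ U)) = T ⊕ T = F
¬(U ⊕ (H → (H ↑ U))) = ¬F = T
So (A) is true.

(B): This is H → (((U ⊕ H) ∧ H) ↔ (¬H → ¬U)).

U ⊕ H = T ⊕ F = T
(U ⊕ H) ∧ H = T ∧ F = F
¬H = ¬F = T
¬U = ¬T = F
¬H → ¬U = T → F = F
((U ⊕ H) ∧ H) ↔ (¬H → ¬U) = F ↔ F = T
H → (((U ⊕ H) ∧ H) ↔ (¬H → ¬U)) = F → T = T
Thus (B) is true.

(C): Formalization: (H → ((U ∨ ¬H) → U)) ↓ H

¬H = ¬F = T
U ∨ ¬H = T ∨ T = T
(U ∨ ¬H) → U = T → T = T
H → ((U ∨ ¬H) → U) = F → T = T
(H → ((U ∨ ¬H) → U)) ↓ H = T ↓ F = F
So (C) is false.

True statements: 2 ((A), (B)).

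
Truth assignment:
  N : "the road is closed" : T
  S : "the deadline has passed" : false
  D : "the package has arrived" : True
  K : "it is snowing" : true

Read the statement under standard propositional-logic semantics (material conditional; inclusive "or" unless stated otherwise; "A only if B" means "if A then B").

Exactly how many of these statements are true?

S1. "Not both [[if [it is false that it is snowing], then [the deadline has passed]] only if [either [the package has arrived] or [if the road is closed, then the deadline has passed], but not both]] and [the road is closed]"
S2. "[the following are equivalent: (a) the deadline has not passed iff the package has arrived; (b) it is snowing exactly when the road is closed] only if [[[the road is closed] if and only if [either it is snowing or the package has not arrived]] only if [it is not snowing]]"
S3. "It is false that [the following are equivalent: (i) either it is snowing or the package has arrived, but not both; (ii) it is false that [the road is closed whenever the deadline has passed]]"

S1: Parsed as ((¬K → S) → (D ⊕ (N → S))) ↑ N

¬K = ¬T = F
¬K → S = F → F = T
N → S = T → F = F
D ⊕ (N → S) = T ⊕ F = T
(¬K → S) → (D ⊕ (N → S)) = T → T = T
((¬K → S) → (D ⊕ (N → S))) ↑ N = T ↑ T = F
So S1 is false.

S2: Formalization: ((¬S ↔ D) ↔ (K ↔ N)) → ((N ↔ (K ∨ ¬D)) → ¬K)

¬S = ¬F = T
¬S ↔ D = T ↔ T = T
K ↔ N = T ↔ T = T
(¬S ↔ D) ↔ (K ↔ N) = T ↔ T = T
¬D = ¬T = F
K ∨ ¬D = T ∨ F = T
N ↔ (K ∨ ¬D) = T ↔ T = T
¬K = ¬T = F
(N ↔ (K ∨ ¬D)) → ¬K = T → F = F
((¬S ↔ D) ↔ (K ↔ N)) → ((N ↔ (K ∨ ¬D)) → ¬K) = T → F = F
Hence S2 is false.

S3: In symbols: ¬((K ⊕ D) ↔ ¬(S → N))

K ⊕ D = T ⊕ T = F
S → N = F → T = T
¬(S → N) = ¬T = F
(K ⊕ D) ↔ ¬(S → N) = F ↔ F = T
¬((K ⊕ D) ↔ ¬(S → N)) = ¬T = F
Thus S3 is false.

True statements: 0 (none).

0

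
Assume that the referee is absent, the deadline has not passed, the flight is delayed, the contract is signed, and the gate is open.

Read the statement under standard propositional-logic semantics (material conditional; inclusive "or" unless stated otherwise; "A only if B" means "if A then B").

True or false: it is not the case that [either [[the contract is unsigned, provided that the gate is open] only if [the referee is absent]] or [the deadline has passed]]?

false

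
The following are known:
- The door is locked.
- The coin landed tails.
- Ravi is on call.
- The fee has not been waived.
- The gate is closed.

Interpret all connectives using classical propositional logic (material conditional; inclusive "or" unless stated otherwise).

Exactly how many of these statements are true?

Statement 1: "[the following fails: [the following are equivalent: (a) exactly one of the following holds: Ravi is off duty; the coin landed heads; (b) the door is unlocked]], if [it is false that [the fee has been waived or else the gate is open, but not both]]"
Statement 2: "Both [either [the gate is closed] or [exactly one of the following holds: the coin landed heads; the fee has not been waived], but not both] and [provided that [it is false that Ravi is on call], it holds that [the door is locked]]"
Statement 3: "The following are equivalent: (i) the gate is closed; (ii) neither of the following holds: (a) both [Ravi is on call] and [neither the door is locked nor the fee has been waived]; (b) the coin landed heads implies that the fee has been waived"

0

Let S = "the fee has been waived" (False), U = "the gate is open" (False), R = "Ravi is on call" (True), Q = "the coin landed heads" (False), P = "the door is locked" (True).

Statement 1: This is not (S xor U) -> not ((not R xor Q) iff not P).

S xor U = False xor False = False
not (S xor U) = not False = True
not R = not True = False
not R xor Q = False xor False = False
not P = not True = False
(not R xor Q) iff not P = False iff False = True
not ((not R xor Q) iff not P) = not True = False
not (S xor U) -> not ((not R xor Q) iff not P) = True -> False = False
Thus Statement 1 is false.

Statement 2: Parsed as (not U xor (Q xor not S)) and (not R -> P)

not U = not False = True
not S = not False = True
Q xor not S = False xor True = True
not U xor (Q xor not S) = True xor True = False
not R = not True = False
not R -> P = False -> True = True
(not U xor (Q xor not S)) and (not R -> P) = False and True = False
So Statement 2 is false.

Statement 3: Formalization: not U iff ((R and (P nor S)) nor (Q -> S))

not U = not False = True
P nor S = True nor False = False
R and (P nor S) = True and False = False
Q -> S = False -> False = True
(R and (P nor S)) nor (Q -> S) = False nor True = False
not U iff ((R and (P nor S)) nor (Q -> S)) = True iff False = False
Thus Statement 3 is false.

0 of the 3 statements are true (none).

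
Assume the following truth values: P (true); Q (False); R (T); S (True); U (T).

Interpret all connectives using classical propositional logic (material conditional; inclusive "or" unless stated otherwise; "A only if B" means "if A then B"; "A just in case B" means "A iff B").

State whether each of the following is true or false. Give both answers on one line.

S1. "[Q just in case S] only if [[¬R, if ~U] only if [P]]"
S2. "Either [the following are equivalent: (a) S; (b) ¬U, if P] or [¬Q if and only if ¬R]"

S1: In symbols: (Q <-> S) -> ((~U -> ~R) -> P)

Q <-> S = F <-> T = F
~U = ~T = F
~R = ~T = F
~U -> ~R = F -> F = T
(~U -> ~R) -> P = T -> T = T
(Q <-> S) -> ((~U -> ~R) -> P) = F -> T = T
Hence S1 is true.

S2: In symbols: (S <-> (P -> ~U)) | (~Q <-> ~R)

~U = ~T = F
P -> ~U = T -> F = F
S <-> (P -> ~U) = T <-> F = F
~Q = ~F = T
~R = ~T = F
~Q <-> ~R = T <-> F = F
(S <-> (P -> ~U)) | (~Q <-> ~R) = F | F = F
So S2 is false.

S1 True, S2 False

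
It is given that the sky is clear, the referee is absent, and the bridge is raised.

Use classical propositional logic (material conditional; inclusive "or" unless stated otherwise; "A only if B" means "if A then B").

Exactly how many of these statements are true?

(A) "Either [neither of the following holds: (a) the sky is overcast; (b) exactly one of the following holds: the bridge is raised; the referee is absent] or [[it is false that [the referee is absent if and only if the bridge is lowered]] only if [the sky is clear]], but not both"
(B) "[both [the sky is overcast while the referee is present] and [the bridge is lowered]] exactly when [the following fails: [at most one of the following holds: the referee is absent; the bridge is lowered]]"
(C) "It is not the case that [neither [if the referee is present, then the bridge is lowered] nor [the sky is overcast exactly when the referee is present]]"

2

Let R = "the sky is overcast" (F), N = "the bridge is raised" (T), Q = "the referee is present" (F).

(A): Formalization: (R ↓ (N ⊕ ¬Q)) ⊕ (¬(¬Q ↔ ¬N) → ¬R)

¬Q = ¬F = T
N ⊕ ¬Q = T ⊕ T = F
R ↓ (N ⊕ ¬Q) = F ↓ F = T
¬Q = ¬F = T
¬N = ¬T = F
¬Q ↔ ¬N = T ↔ F = F
¬(¬Q ↔ ¬N) = ¬F = T
¬R = ¬F = T
¬(¬Q ↔ ¬N) → ¬R = T → T = T
(R ↓ (N ⊕ ¬Q)) ⊕ (¬(¬Q ↔ ¬N) → ¬R) = T ⊕ T = F
Hence (A) is false.

(B): Formalization: ((R ∧ Q) ∧ ¬N) ↔ ¬(¬Q ↑ ¬N)

R ∧ Q = F ∧ F = F
¬N = ¬T = F
(R ∧ Q) ∧ ¬N = F ∧ F = F
¬Q = ¬F = T
¬N = ¬T = F
¬Q ↑ ¬N = T ↑ F = T
¬(¬Q ↑ ¬N) = ¬T = F
((R ∧ Q) ∧ ¬N) ↔ ¬(¬Q ↑ ¬N) = F ↔ F = T
Thus (B) is true.

(C): This is ¬((Q → ¬N) ↓ (R ↔ Q)).

¬N = ¬T = F
Q → ¬N = F → F = T
R ↔ Q = F ↔ F = T
(Q → ¬N) ↓ (R ↔ Q) = T ↓ T = F
¬((Q → ¬N) ↓ (R ↔ Q)) = ¬F = T
So (C) is true.

Count: 2.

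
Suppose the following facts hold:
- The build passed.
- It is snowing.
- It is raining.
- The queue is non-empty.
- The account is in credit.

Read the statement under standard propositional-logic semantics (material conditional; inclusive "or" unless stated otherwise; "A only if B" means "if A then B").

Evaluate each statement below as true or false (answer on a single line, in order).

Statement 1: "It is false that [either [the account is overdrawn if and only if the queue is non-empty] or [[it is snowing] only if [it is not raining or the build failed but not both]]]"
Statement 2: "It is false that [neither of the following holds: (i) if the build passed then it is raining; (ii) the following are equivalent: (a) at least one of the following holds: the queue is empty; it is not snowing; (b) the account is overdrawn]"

Statement 1 T; Statement 2 T

Let K = "the account is overdrawn" (F), L = "the queue is empty" (F), S = "it is snowing" (T), D = "it is raining" (T), M = "the build passed" (T).

Statement 1: Parsed as ~((K <-> ~L) | (S -> (~D xor ~M)))

~L = ~F = T
K <-> ~L = F <-> T = F
~D = ~T = F
~M = ~T = F
~D xor ~M = F xor F = F
S -> (~D xor ~M) = T -> F = F
(K <-> ~L) | (S -> (~D xor ~M)) = F | F = F
~((K <-> ~L) | (S -> (~D xor ~M))) = ~F = T
Thus Statement 1 is true.

Statement 2: This is ~((M -> D) nor ((L | ~S) <-> K)).

M -> D = T -> T = T
~S = ~T = F
L | ~S = F | F = F
(L | ~S) <-> K = F <-> F = T
(M -> D) nor ((L | ~S) <-> K) = T nor T = F
~((M -> D) nor ((L | ~S) <-> K)) = ~F = T
Thus Statement 2 is true.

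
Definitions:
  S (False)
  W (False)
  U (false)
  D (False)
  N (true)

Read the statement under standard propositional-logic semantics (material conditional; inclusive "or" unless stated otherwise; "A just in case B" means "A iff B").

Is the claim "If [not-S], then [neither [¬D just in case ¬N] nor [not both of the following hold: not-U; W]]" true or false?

The statement is false.

Parsed as not S -> ((not D iff not N) nor (not U nand W))

not S = not False = True
not D = not False = True
not N = not True = False
not D iff not N = True iff False = False
not U = not False = True
not U nand W = True nand False = True
(not D iff not N) nor (not U nand W) = False nor True = False
not S -> ((not D iff not N) nor (not U nand W)) = True -> False = False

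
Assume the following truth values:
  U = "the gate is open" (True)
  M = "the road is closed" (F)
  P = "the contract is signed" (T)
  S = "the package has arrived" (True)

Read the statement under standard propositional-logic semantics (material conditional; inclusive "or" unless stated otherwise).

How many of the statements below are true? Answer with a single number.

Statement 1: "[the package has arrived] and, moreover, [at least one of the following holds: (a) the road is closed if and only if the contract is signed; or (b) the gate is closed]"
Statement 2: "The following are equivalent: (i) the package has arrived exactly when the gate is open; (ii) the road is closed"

0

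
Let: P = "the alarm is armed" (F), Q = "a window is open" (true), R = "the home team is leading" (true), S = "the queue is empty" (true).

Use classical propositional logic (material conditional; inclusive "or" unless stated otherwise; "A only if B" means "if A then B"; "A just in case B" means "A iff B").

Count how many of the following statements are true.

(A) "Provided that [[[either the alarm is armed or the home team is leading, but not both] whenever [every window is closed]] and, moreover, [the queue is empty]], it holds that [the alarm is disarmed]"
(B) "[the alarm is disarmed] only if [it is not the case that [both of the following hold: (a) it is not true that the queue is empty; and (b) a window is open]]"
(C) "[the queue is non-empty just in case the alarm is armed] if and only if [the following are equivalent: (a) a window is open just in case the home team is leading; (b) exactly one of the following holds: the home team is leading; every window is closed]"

3

(A): In symbols: ((not Q -> (P xor R)) and S) -> not P

not Q = not True = False
P xor R = False xor True = True
not Q -> (P xor R) = False -> True = True
(not Q -> (P xor R)) and S = True and True = True
not P = not False = True
((not Q -> (P xor R)) and S) -> not P = True -> True = True
So (A) is true.

(B): In symbols: not P -> not (not S and Q)

not P = not False = True
not S = not True = False
not S and Q = False and True = False
not (not S and Q) = not False = True
not P -> not (not S and Q) = True -> True = True
Hence (B) is true.

(C): This is (not S iff P) iff ((Q iff R) iff (R xor not Q)).

not S = not True = False
not S iff P = False iff False = True
Q iff R = True iff True = True
not Q = not True = False
R xor not Q = True xor False = True
(Q iff R) iff (R xor not Q) = True iff True = True
(not S iff P) iff ((Q iff R) iff (R xor not Q)) = True iff True = True
So (C) is true.

Count: 3.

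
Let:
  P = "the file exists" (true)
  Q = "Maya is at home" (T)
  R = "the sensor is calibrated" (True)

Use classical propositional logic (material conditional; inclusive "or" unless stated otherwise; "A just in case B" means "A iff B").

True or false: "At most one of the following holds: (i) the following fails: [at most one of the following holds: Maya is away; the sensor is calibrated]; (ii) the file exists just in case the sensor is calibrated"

In symbols: ~(~Q nand R) nand (P <-> R)

~Q = ~T = F
~Q nand R = F nand T = T
~(~Q nand R) = ~T = F
P <-> R = T <-> T = T
~(~Q nand R) nand (P <-> R) = F nand T = T

The statement is true.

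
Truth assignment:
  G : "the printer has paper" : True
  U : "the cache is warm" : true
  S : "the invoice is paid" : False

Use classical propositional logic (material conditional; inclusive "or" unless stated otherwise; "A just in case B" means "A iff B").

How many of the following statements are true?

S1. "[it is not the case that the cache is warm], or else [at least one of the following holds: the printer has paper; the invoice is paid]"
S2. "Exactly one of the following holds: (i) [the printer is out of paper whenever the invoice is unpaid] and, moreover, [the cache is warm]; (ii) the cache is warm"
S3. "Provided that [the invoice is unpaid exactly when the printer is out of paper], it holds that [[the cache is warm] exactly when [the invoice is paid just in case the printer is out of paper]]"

S1: In symbols: not U or (G or S)

not U = not True = False
G or S = True or False = True
not U or (G or S) = False or True = True
So S1 is true.

S2: This is ((not S -> not G) and U) xor U.

not S = not False = True
not G = not True = False
not S -> not G = True -> False = False
(not S -> not G) and U = False and True = False
((not S -> not G) and U) xor U = False xor True = True
Hence S2 is true.

S3: Formalization: (not S iff not G) -> (U iff (S iff not G))

not S = not False = True
not G = not True = False
not S iff not G = True iff False = False
not G = not True = False
S iff not G = False iff False = True
U iff (S iff not G) = True iff True = True
(not S iff not G) -> (U iff (S iff not G)) = False -> True = True
So S3 is true.

Count: 3.

3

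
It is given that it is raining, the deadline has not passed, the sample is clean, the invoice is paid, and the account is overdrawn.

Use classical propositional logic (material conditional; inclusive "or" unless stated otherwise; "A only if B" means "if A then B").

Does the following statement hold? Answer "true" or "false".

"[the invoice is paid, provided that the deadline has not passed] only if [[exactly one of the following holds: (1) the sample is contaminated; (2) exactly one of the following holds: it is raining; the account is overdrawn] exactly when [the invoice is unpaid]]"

True

Let H = "the deadline has passed" (F), K = "the invoice is paid" (T), S = "the sample is contaminated" (F), N = "it is raining" (T), W = "the account is overdrawn" (T).
In symbols: (~H -> K) -> ((S xor (N xor W)) <-> ~K)

~H = ~F = T
~H -> K = T -> T = T
N xor W = T xor T = F
S xor (N xor W) = F xor F = F
~K = ~T = F
(S xor (N xor W)) <-> ~K = F <-> F = T
(~H -> K) -> ((S xor (N xor W)) <-> ~K) = T -> T = T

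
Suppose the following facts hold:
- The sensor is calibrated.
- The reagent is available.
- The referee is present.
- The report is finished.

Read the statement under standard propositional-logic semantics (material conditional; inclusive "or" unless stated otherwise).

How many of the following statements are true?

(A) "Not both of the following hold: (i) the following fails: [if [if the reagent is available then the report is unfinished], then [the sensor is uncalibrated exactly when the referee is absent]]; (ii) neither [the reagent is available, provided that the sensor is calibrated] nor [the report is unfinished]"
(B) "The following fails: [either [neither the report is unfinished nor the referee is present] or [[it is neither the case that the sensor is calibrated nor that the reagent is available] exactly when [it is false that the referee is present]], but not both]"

Let Q = "the reagent is available" (T), S = "the report is finished" (T), P = "the sensor is calibrated" (T), R = "the referee is present" (T).

(A): Formalization: ¬((Q → ¬S) → (¬P ↔ ¬R)) ↑ ((P → Q) ↓ ¬S)

¬S = ¬T = F
Q → ¬S = T → F = F
¬P = ¬T = F
¬R = ¬T = F
¬P ↔ ¬R = F ↔ F = T
(Q → ¬S) → (¬P ↔ ¬R) = F → T = T
¬((Q → ¬S) → (¬P ↔ ¬R)) = ¬T = F
P → Q = T → T = T
¬S = ¬T = F
(P → Q) ↓ ¬S = T ↓ F = F
¬((Q → ¬S) → (¬P ↔ ¬R)) ↑ ((P → Q) ↓ ¬S) = F ↑ F = T
Hence (A) is true.

(B): Formalization: ¬((¬S ↓ R) ⊕ ((P ↓ Q) ↔ ¬R))

¬S = ¬T = F
¬S ↓ R = F ↓ T = F
P ↓ Q = T ↓ T = F
¬R = ¬T = F
(P ↓ Q) ↔ ¬R = F ↔ F = T
(¬S ↓ R) ⊕ ((P ↓ Q) ↔ ¬R) = F ⊕ T = T
¬((¬S ↓ R) ⊕ ((P ↓ Q) ↔ ¬R)) = ¬T = F
Thus (B) is false.

1 of the 2 statements is true ((A)).

1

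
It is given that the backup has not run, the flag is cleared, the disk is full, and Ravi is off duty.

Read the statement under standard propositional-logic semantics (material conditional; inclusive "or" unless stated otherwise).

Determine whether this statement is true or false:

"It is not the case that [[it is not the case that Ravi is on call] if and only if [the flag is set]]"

True.

Let S = "Ravi is on call" (F), Q = "the flag is set" (F).
Parsed as ¬(¬S ↔ Q)

¬S = ¬F = T
¬S ↔ Q = T ↔ F = F
¬(¬S ↔ Q) = ¬F = T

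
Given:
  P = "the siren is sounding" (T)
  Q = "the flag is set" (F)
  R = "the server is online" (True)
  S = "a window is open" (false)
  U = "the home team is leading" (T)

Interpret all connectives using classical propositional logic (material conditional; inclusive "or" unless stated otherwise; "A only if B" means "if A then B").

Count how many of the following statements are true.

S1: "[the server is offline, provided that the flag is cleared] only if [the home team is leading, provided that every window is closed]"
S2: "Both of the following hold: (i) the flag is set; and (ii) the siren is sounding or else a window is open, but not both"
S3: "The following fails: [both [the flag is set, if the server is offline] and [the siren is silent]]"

2

S1: This is (not Q -> not R) -> (not S -> U).

not Q = not False = True
not R = not True = False
not Q -> not R = True -> False = False
not S = not False = True
not S -> U = True -> True = True
(not Q -> not R) -> (not S -> U) = False -> True = True
Hence S1 is true.

S2: Parsed as Q and (P xor S)

P xor S = True xor False = True
Q and (P xor S) = False and True = False
Hence S2 is false.

S3: This is not ((not R -> Q) and not P).

not R = not True = False
not R -> Q = False -> False = True
not P = not True = False
(not R -> Q) and not P = True and False = False
not ((not R -> Q) and not P) = not False = True
Hence S3 is true.

Count: 2.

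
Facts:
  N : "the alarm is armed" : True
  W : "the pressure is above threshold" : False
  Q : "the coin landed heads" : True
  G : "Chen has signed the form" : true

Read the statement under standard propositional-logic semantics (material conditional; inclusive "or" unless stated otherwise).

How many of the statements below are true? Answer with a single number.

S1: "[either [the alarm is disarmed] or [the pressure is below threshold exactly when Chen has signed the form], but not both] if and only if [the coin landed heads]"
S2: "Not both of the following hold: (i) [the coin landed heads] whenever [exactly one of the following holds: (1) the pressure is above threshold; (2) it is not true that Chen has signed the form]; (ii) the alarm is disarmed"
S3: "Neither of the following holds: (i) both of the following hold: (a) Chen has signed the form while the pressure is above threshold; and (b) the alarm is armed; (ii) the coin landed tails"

S1: In symbols: (~N xor (~W <-> G)) <-> Q

~N = ~T = F
~W = ~F = T
~W <-> G = T <-> T = T
~N xor (~W <-> G) = F xor T = T
(~N xor (~W <-> G)) <-> Q = T <-> T = T
Hence S1 is true.

S2: Formalization: ((W xor ~G) -> Q) nand ~N

~G = ~T = F
W xor ~G = F xor F = F
(W xor ~G) -> Q = F -> T = T
~N = ~T = F
((W xor ~G) -> Q) nand ~N = T nand F = T
Hence S2 is true.

S3: Parsed as ((G & W) & N) nor ~Q

G & W = T & F = F
(G & W) & N = F & T = F
~Q = ~T = F
((G & W) & N) nor ~Q = F nor F = T
Hence S3 is true.

Count: 3.

3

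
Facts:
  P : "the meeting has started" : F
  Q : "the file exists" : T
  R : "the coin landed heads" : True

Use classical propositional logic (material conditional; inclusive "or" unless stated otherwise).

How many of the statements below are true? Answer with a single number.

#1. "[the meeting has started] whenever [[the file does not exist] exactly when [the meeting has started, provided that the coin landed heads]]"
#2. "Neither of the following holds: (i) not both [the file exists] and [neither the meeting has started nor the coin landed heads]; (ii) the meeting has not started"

0

#1: Parsed as (¬Q ↔ (R → P)) → P

¬Q = ¬T = F
R → P = T → F = F
¬Q ↔ (R → P) = F ↔ F = T
(¬Q ↔ (R → P)) → P = T → F = F
Hence #1 is false.

#2: Parsed as (Q ↑ (P ↓ R)) ↓ ¬P

P ↓ R = F ↓ T = F
Q ↑ (P ↓ R) = T ↑ F = T
¬P = ¬F = T
(Q ↑ (P ↓ R)) ↓ ¬P = T ↓ T = F
Thus #2 is false.

0 of the 2 statements are true (none).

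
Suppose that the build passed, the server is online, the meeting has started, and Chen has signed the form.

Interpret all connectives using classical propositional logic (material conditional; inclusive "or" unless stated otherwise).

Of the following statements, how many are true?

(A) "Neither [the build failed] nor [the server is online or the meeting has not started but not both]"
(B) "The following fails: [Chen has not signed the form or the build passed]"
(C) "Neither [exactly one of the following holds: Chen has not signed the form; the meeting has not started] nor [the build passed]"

Let P = "the build passed" (T), Q = "the server is online" (T), R = "the meeting has started" (T), S = "Chen has signed the form" (T).

(A): In symbols: ~P nor (Q xor ~R)

~P = ~T = F
~R = ~T = F
Q xor ~R = T xor F = T
~P nor (Q xor ~R) = F nor T = F
Thus (A) is false.

(B): Formalization: ~(~S | P)

~S = ~T = F
~S | P = F | T = T
~(~S | P) = ~T = F
So (B) is false.

(C): Parsed as (~S xor ~R) nor P

~S = ~T = F
~R = ~T = F
~S xor ~R = F xor F = F
(~S xor ~R) nor P = F nor T = F
Thus (C) is false.

True statements: 0 (none).

0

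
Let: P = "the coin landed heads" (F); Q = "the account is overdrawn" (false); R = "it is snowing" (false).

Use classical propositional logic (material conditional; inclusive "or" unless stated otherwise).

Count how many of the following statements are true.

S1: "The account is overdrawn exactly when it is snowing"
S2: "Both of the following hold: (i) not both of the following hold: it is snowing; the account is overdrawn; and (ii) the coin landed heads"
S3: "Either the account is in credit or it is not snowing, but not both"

S1: This is Q iff R.

Q iff R = False iff False = True
Thus S1 is true.

S2: This is (R nand Q) and P.

R nand Q = False nand False = True
(R nand Q) and P = True and False = False
Thus S2 is false.

S3: In symbols: not Q xor not R

not Q = not False = True
not R = not False = True
not Q xor not R = True xor True = False
Hence S3 is false.

True statements: 1.

1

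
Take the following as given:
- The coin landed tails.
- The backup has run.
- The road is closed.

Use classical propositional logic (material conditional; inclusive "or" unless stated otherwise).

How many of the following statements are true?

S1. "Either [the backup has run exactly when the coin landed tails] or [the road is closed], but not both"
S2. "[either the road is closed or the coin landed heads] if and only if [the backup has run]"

1

Let L = "the backup has run" (T), D = "the coin landed heads" (F), V = "the road is closed" (T).

S1: Parsed as (L ↔ ¬D) ⊕ V

¬D = ¬F = T
L ↔ ¬D = T ↔ T = T
(L ↔ ¬D) ⊕ V = T ⊕ T = F
Hence S1 is false.

S2: Parsed as (V ∨ D) ↔ L

V ∨ D = T ∨ F = T
(V ∨ D) ↔ L = T ↔ T = T
Hence S2 is true.

True statements: 1 (S2).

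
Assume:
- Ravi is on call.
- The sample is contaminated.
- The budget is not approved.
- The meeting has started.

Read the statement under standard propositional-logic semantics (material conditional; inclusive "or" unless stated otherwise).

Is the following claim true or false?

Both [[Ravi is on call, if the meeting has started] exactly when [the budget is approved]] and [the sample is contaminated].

Let K = "the meeting has started" (T), U = "Ravi is on call" (T), W = "the budget is approved" (F), Q = "the sample is contaminated" (T).
In symbols: ((K -> U) <-> W) & Q

K -> U = T -> T = T
(K -> U) <-> W = T <-> F = F
((K -> U) <-> W) & Q = F & T = F

False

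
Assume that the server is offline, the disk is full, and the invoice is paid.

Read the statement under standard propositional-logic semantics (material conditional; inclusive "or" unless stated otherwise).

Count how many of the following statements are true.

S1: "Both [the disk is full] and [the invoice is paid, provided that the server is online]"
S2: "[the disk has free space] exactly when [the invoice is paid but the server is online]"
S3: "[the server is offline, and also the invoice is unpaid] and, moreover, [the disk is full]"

Let Q = "the disk is full" (True), P = "the server is online" (False), R = "the invoice is paid" (True).

S1: Parsed as Q and (P -> R)

P -> R = False -> True = True
Q and (P -> R) = True and True = True
Hence S1 is true.

S2: Formalization: not Q iff (R and P)

not Q = not True = False
R and P = True and False = False
not Q iff (R and P) = False iff False = True
So S2 is true.

S3: In symbols: (not P and not R) and Q

not P = not False = True
not R = not True = False
not P and not R = True and False = False
(not P and not R) and Q = False and True = False
Hence S3 is false.

Count: 2.

2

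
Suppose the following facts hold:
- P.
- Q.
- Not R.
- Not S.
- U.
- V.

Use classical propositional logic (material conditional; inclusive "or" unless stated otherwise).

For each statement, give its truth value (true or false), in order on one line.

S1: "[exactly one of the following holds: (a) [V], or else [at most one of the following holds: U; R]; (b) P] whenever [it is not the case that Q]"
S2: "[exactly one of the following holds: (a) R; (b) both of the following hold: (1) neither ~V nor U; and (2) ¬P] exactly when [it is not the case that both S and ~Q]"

S1 T; S2 F

S1: This is not Q -> ((V or (U nand R)) xor P).

not Q = not True = False
U nand R = True nand False = True
V or (U nand R) = True or True = True
(V or (U nand R)) xor P = True xor True = False
not Q -> ((V or (U nand R)) xor P) = False -> False = True
Hence S1 is true.

S2: In symbols: (R xor ((not V nor U) and not P)) iff (S nand not Q)

not V = not True = False
not V nor U = False nor True = False
not P = not True = False
(not V nor U) and not P = False and False = False
R xor ((not V nor U) and not P) = False xor False = False
not Q = not True = False
S nand not Q = False nand False = True
(R xor ((not V nor U) and not P)) iff (S nand not Q) = False iff True = False
Hence S2 is false.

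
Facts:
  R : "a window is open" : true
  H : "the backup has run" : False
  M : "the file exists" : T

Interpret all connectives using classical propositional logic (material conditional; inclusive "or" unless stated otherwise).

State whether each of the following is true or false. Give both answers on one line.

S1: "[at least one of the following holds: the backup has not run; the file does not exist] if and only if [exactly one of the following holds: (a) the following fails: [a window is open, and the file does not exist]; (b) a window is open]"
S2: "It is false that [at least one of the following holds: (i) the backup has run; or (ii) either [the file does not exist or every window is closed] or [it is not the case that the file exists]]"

S1 False, S2 True

S1: Formalization: (~H | ~M) <-> (~(R & ~M) xor R)

~H = ~F = T
~M = ~T = F
~H | ~M = T | F = T
~M = ~T = F
R & ~M = T & F = F
~(R & ~M) = ~F = T
~(R & ~M) xor R = T xor T = F
(~H | ~M) <-> (~(R & ~M) xor R) = T <-> F = F
Thus S1 is false.

S2: Parsed as ~(H | ((~M | ~R) | ~M))

~M = ~T = F
~R = ~T = F
~M | ~R = F | F = F
~M = ~T = F
(~M | ~R) | ~M = F | F = F
H | ((~M | ~R) | ~M) = F | F = F
~(H | ((~M | ~R) | ~M)) = ~F = T
So S2 is true.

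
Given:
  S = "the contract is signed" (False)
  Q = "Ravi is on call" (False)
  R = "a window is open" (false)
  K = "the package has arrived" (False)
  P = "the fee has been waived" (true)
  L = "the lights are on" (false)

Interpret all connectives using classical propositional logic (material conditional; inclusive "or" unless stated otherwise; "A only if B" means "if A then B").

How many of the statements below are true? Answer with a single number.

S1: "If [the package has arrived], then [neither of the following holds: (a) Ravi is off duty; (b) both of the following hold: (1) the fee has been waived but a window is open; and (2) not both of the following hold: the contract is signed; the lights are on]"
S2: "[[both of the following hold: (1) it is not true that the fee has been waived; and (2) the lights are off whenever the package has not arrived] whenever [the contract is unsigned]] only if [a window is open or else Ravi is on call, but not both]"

S1: Parsed as K → (¬Q ↓ ((P ∧ R) ∧ (S ↑ L)))

¬Q = ¬F = T
P ∧ R = T ∧ F = F
S ↑ L = F ↑ F = T
(P ∧ R) ∧ (S ↑ L) = F ∧ T = F
¬Q ↓ ((P ∧ R) ∧ (S ↑ L)) = T ↓ F = F
K → (¬Q ↓ ((P ∧ R) ∧ (S ↑ L))) = F → F = T
So S1 is true.

S2: Parsed as (¬S → (¬P ∧ (¬K → ¬L))) → (R ⊕ Q)

¬S = ¬F = T
¬P = ¬T = F
¬K = ¬F = T
¬L = ¬F = T
¬K → ¬L = T → T = T
¬P ∧ (¬K → ¬L) = F ∧ T = F
¬S → (¬P ∧ (¬K → ¬L)) = T → F = F
R ⊕ Q = F ⊕ F = F
(¬S → (¬P ∧ (¬K → ¬L))) → (R ⊕ Q) = F → F = T
Thus S2 is true.

True statements: 2.

2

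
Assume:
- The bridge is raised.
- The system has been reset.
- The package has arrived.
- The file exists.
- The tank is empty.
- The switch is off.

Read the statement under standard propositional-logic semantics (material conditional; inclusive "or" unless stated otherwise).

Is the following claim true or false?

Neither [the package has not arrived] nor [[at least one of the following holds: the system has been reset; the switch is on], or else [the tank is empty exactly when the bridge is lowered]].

Let Q = "the package has arrived" (T), L = "the system has been reset" (T), R = "the switch is on" (F), H = "the tank is full" (F), D = "the bridge is raised" (T).
Formalization: ~Q nor ((L | R) | (~H <-> ~D))

~Q = ~T = F
L | R = T | F = T
~H = ~F = T
~D = ~T = F
~H <-> ~D = T <-> F = F
(L | R) | (~H <-> ~D) = T | F = T
~Q nor ((L | R) | (~H <-> ~D)) = F nor T = F

The statement is false.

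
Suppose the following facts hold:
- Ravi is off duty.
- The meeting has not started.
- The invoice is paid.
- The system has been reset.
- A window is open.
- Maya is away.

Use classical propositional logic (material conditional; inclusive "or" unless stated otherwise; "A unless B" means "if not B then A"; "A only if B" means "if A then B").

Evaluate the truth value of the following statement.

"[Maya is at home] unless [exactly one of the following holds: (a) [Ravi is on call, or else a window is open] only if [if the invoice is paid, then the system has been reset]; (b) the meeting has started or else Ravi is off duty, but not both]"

Let N = "Maya is at home" (False), R = "Ravi is on call" (False), H = "a window is open" (True), K = "the invoice is paid" (True), S = "the system has been reset" (True), M = "the meeting has started" (False).
Parsed as N or (((R or H) -> (K -> S)) xor (M xor not R))

R or H = False or True = True
K -> S = True -> True = True
(R or H) -> (K -> S) = True -> True = True
not R = not False = True
M xor not R = False xor True = True
((R or H) -> (K -> S)) xor (M xor not R) = True xor True = False
N or (((R or H) -> (K -> S)) xor (M xor not R)) = False or False = False

The statement is false.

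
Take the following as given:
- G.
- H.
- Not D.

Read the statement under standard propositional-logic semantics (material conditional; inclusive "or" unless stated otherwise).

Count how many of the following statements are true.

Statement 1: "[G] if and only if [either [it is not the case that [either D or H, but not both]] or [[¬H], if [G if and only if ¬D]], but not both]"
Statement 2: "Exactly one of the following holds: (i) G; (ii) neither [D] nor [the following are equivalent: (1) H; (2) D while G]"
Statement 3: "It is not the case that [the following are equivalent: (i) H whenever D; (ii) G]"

Statement 1: Formalization: G ↔ (¬(D ⊕ H) ⊕ ((G ↔ ¬D) → ¬H))

D ⊕ H = F ⊕ T = T
¬(D ⊕ H) = ¬T = F
¬D = ¬F = T
G ↔ ¬D = T ↔ T = T
¬H = ¬T = F
(G ↔ ¬D) → ¬H = T → F = F
¬(D ⊕ H) ⊕ ((G ↔ ¬D) → ¬H) = F ⊕ F = F
G ↔ (¬(D ⊕ H) ⊕ ((G ↔ ¬D) → ¬H)) = T ↔ F = F
So Statement 1 is false.

Statement 2: This is G ⊕ (D ↓ (H ↔ (D ∧ G))).

D ∧ G = F ∧ T = F
H ↔ (D ∧ G) = T ↔ F = F
D ↓ (H ↔ (D ∧ G)) = F ↓ F = T
G ⊕ (D ↓ (H ↔ (D ∧ G))) = T ⊕ T = F
Hence Statement 2 is false.

Statement 3: This is ¬((D → H) ↔ G).

D → H = F → T = T
(D → H) ↔ G = T ↔ T = T
¬((D → H) ↔ G) = ¬T = F
Hence Statement 3 is false.

Count: 0.

0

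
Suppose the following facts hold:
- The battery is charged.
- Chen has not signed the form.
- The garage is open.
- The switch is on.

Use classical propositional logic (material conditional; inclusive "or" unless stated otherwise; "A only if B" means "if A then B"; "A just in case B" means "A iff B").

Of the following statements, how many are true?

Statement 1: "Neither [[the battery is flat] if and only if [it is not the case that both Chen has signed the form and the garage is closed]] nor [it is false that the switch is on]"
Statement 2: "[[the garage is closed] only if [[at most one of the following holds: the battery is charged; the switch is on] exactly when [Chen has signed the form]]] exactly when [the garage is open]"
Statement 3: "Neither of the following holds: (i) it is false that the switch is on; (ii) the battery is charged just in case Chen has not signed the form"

Let P = "the battery is charged" (True), Q = "Chen has signed the form" (False), R = "the garage is closed" (False), S = "the switch is on" (True).

Statement 1: Formalization: (not P iff (Q nand R)) nor not S

not P = not True = False
Q nand R = False nand False = True
not P iff (Q nand R) = False iff True = False
not S = not True = False
(not P iff (Q nand R)) nor not S = False nor False = True
Thus Statement 1 is true.

Statement 2: Formalization: (R -> ((P nand S) iff Q)) iff not R

P nand S = True nand True = False
(P nand S) iff Q = False iff False = True
R -> ((P nand S) iff Q) = False -> True = True
not R = not False = True
(R -> ((P nand S) iff Q)) iff not R = True iff True = True
So Statement 2 is true.

Statement 3: In symbols: not S nor (P iff not Q)

not S = not True = False
not Q = not False = True
P iff not Q = True iff True = True
not S nor (P iff not Q) = False nor True = False
So Statement 3 is false.

2 of the 3 statements are true (Statement 1, Statement 2).

2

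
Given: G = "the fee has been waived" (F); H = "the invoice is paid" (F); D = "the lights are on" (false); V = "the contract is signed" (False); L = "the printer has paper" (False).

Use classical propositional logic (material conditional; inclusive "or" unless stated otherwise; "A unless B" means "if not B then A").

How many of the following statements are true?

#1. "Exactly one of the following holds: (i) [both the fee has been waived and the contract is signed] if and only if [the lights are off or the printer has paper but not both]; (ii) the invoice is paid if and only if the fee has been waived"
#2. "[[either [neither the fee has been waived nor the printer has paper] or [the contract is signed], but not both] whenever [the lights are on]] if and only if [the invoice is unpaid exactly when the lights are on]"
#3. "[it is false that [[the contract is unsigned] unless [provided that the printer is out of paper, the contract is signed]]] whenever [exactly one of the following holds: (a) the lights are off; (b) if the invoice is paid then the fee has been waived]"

#1: Parsed as ((G and V) iff (not D xor L)) xor (H iff G)

G and V = False and False = False
not D = not False = True
not D xor L = True xor False = True
(G and V) iff (not D xor L) = False iff True = False
H iff G = False iff False = True
((G and V) iff (not D xor L)) xor (H iff G) = False xor True = True
Hence #1 is true.

#2: Formalization: (D -> ((G nor L) xor V)) iff (not H iff D)

G nor L = False nor False = True
(G nor L) xor V = True xor False = True
D -> ((G nor L) xor V) = False -> True = True
not H = not False = True
not H iff D = True iff False = False
(D -> ((G nor L) xor V)) iff (not H iff D) = True iff False = False
Hence #2 is false.

#3: Formalization: (not D xor (H -> G)) -> not (not V or (not L -> V))

not D = not False = True
H -> G = False -> False = True
not D xor (H -> G) = True xor True = False
not V = not False = True
not L = not False = True
not L -> V = True -> False = False
not V or (not L -> V) = True or False = True
not (not V or (not L -> V)) = not True = False
(not D xor (H -> G)) -> not (not V or (not L -> V)) = False -> False = True
Hence #3 is true.

2 of the 3 statements are true.

2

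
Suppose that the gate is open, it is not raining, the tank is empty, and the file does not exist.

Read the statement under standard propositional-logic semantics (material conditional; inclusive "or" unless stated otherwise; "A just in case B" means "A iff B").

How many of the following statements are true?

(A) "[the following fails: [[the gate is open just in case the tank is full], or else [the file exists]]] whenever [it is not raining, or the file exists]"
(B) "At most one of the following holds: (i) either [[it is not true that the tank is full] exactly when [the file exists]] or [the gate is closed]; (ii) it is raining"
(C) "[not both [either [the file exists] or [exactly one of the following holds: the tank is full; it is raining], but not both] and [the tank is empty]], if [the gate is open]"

3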